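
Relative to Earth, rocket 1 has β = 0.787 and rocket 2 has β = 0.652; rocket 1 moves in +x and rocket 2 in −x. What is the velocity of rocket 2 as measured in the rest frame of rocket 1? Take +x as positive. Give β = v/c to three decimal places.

β_A = 0.787, β_B = -0.652.
Transform to A's frame with the inverse velocity-addition law: u' = (u − v)/(1 − uv/c²), taking u = β_B and v = β_A.
u' = (-0.652 − 0.787) / (1 − (0.787)(-0.652)) = -1.4390/1.5131 = -0.9510.

β = -0.951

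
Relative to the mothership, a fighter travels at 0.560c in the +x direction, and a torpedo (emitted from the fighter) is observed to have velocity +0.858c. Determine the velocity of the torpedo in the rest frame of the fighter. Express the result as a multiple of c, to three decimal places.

+0.574c

Invert the composition law: u' = (u − v)/(1 − uv/c²).
u' = (0.858 − 0.560) / (1 − (0.858)(0.560)) = 0.2980/0.5195 = 0.5736.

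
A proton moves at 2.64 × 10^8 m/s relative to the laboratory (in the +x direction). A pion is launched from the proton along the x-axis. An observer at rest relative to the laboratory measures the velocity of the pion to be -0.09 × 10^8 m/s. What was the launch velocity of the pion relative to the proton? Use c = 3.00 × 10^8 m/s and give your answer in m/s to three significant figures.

-2.66 × 10^8 m/s

v = 0.880c, u = -0.030c.
Invert the composition law: u' = (u − v)/(1 − uv/c²).
u' = (-0.030 − 0.880) / (1 − (-0.030)(0.880)) = -0.9100/1.0264 = -0.8866.
u' = -0.8866 × 3.00 × 10^8 m/s.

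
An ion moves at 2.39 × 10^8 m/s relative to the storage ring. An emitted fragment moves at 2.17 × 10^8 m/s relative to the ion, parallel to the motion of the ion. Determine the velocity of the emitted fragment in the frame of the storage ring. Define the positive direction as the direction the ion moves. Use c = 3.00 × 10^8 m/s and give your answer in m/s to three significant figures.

2.89 × 10^8 m/s

In units of c (dividing by 3.00 × 10^8 m/s): v = 0.797, u' = 0.723.
u = (u' + v)/(1 + u'v/c²):
u = (0.723 + 0.797) / (1 + 0.723·0.797) = 1.5200/1.5763 = 0.9643
(Galilean addition would give +1.520c, exceeding c.)
Converting back: u = 0.9643 × 3.00 × 10^8 m/s.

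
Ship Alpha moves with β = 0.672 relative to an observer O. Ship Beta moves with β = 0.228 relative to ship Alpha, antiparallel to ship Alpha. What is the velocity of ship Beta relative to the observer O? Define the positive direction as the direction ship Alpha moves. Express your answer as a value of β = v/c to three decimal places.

β = +0.524

With v = 0.672 and u' = -0.228 (in units of c),
u = (u' + v)/(1 + u'v/c²):
u = (-0.228 + 0.672) / (1 + (-0.228)·0.672) = 0.4440/0.8468 = 0.5243
(Galilean addition would give +0.444c.)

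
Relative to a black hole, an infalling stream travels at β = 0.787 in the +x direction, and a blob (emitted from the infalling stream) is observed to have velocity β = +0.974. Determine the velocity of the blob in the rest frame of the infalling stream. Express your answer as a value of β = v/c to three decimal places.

β = +0.801

Invert the composition law: u' = (u − v)/(1 − uv/c²).
u' = (0.974 − 0.787) / (1 − (0.974)(0.787)) = 0.1870/0.2335 = 0.8010.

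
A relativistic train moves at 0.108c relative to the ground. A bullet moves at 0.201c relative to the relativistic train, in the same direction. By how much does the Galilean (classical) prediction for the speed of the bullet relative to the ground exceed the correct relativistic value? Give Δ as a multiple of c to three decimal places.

Δ = 0.007c

Galilean: u_cl = 0.201 + 0.108 = 0.3090.
Relativistic: u_rel = (0.201 + 0.108) / (1 + 0.201·0.108) = 0.3090/1.0217 = 0.3024.
Δ = 0.3090 − 0.3024 = 0.0066.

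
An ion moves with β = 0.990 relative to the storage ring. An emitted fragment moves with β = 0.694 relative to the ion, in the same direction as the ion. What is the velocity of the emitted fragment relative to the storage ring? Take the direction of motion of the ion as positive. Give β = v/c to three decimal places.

With v = 0.990 and u' = 0.694 (in units of c),
u = (u' + v)/(1 + u'v/c²):
u = (0.694 + 0.990) / (1 + 0.694·0.990) = 1.6840/1.6871 = 0.9982

β = 0.998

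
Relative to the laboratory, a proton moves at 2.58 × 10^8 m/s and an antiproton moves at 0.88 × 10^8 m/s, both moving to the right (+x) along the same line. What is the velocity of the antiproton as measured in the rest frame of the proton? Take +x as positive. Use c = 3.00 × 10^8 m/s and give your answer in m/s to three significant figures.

β_A = 0.860, β_B = 0.293 (dividing each by c = 3.00 × 10^8 m/s).
Transform to A's frame with the inverse velocity-addition law: u' = (u − v)/(1 − uv/c²), taking u = β_B and v = β_A.
u' = (0.293 − 0.860) / (1 − (0.860)(0.293)) = -0.5667/0.7477 = -0.7578.
u' = -0.7578 × 3.00 × 10^8 m/s.

-2.27 × 10^8 m/s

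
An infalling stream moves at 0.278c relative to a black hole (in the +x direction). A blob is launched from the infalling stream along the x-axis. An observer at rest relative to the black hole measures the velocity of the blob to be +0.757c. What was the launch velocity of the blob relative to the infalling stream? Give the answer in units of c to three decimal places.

+0.607c

Invert the composition law: u' = (u − v)/(1 − uv/c²).
u' = (0.757 − 0.278) / (1 − (0.757)(0.278)) = 0.4790/0.7896 = 0.6067.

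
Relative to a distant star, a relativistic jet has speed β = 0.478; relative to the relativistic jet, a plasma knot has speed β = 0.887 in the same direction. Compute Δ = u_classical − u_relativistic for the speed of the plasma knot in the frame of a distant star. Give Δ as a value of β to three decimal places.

Galilean: u_cl = 0.887 + 0.478 = 1.3650.
Relativistic: u_rel = (0.887 + 0.478) / (1 + 0.887·0.478) = 1.3650/1.4240 = 0.9586.
Δ = 1.3650 − 0.9586 = 0.4064.
(The classical prediction exceeds c; the relativistic result does not.)

Δ = 0.406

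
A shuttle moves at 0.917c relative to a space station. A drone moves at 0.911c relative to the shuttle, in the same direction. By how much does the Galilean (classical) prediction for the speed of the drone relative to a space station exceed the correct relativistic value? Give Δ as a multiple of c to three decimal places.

Galilean: u_cl = 0.911 + 0.917 = 1.8280.
Relativistic: u_rel = (0.911 + 0.917) / (1 + 0.911·0.917) = 1.8280/1.8354 = 0.9960.
Δ = 1.8280 − 0.9960 = 0.8320.
(The classical prediction exceeds c; the relativistic result does not.)

Δ = 0.832c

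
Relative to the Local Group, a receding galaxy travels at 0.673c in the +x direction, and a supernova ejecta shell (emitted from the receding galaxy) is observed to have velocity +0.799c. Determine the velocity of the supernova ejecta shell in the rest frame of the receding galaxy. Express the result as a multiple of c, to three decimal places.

+0.273c

Invert the composition law: u' = (u − v)/(1 − uv/c²).
u' = (0.799 − 0.673) / (1 − (0.799)(0.673)) = 0.1260/0.4623 = 0.2726.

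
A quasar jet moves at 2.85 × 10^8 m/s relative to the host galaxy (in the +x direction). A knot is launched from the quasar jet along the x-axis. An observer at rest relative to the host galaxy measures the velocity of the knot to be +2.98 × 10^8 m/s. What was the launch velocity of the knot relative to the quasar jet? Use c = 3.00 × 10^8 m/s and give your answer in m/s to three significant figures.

v = 0.950c, u = 0.993c.
Invert the composition law: u' = (u − v)/(1 − uv/c²).
u' = (0.993 − 0.950) / (1 − (0.993)(0.950)) = 0.0433/0.0563 = 0.7692.
u' = 0.7692 × 3.00 × 10^8 m/s.

+2.31 × 10^8 m/s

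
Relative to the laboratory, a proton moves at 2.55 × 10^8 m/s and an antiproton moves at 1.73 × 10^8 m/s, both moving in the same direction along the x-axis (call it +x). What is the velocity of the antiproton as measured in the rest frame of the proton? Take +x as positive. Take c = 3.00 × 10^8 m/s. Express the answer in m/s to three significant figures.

-1.61 × 10^8 m/s

β_A = 0.850, β_B = 0.577 (dividing each by c = 3.00 × 10^8 m/s).
Transform to A's frame with the inverse velocity-addition law: u' = (u − v)/(1 − uv/c²), taking u = β_B and v = β_A.
u' = (0.577 − 0.850) / (1 − (0.850)(0.577)) = -0.2733/0.5098 = -0.5361.
u' = -0.5361 × 3.00 × 10^8 m/s.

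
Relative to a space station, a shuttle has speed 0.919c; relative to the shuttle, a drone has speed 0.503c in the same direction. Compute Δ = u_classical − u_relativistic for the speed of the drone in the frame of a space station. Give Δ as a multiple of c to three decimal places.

Δ = 0.450c

Galilean: u_cl = 0.503 + 0.919 = 1.4220.
Relativistic: u_rel = (0.503 + 0.919) / (1 + 0.503·0.919) = 1.4220/1.4623 = 0.9725.
Δ = 1.4220 − 0.9725 = 0.4495.
(The classical prediction exceeds c; the relativistic result does not.)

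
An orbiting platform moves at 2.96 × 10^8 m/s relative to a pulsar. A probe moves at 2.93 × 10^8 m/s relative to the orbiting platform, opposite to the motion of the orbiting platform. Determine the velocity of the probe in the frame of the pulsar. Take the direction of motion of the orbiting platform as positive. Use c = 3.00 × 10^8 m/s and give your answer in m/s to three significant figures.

+8.25 × 10^7 m/s

In units of c (dividing by 3.00 × 10^8 m/s): v = 0.987, u' = -0.977.
u = (u' + v)/(1 + u'v/c²):
u = (-0.977 + 0.987) / (1 + (-0.977)·0.987) = 0.0100/0.0364 = 0.2751
Converting back: u = 0.2751 × 3.00 × 10^8 m/s.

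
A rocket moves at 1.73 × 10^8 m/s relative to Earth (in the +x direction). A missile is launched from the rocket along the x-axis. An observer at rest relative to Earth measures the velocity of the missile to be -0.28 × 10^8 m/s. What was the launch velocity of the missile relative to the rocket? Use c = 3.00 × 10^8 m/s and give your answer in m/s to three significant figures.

-1.91 × 10^8 m/s

v = 0.577c, u = -0.093c.
Invert the composition law: u' = (u − v)/(1 − uv/c²).
u' = (-0.093 − 0.577) / (1 − (-0.093)(0.577)) = -0.6700/1.0538 = -0.6358.
u' = -0.6358 × 3.00 × 10^8 m/s.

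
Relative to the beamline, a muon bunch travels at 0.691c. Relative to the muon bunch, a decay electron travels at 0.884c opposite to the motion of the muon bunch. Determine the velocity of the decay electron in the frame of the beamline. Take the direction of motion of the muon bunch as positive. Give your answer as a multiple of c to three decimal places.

-0.496c

With v = 0.691 and u' = -0.884 (in units of c),
u = (u' + v)/(1 + u'v/c²):
u = (-0.884 + 0.691) / (1 + (-0.884)·0.691) = -0.1930/0.3892 = -0.4959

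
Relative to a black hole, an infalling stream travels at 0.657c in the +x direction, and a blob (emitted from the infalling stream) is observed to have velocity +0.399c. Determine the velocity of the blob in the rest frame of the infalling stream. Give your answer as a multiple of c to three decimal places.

Invert the composition law: u' = (u − v)/(1 − uv/c²).
u' = (0.399 − 0.657) / (1 − (0.399)(0.657)) = -0.2580/0.7379 = -0.3497.

-0.350c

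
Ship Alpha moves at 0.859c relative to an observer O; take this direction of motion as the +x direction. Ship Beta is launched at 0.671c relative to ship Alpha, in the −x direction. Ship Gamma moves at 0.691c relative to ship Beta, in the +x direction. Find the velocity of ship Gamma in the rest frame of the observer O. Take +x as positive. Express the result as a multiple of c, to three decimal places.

Apply u = (u' + v)/(1 + u'v/c²) successively, working outward toward the observer O.
Start: velocity of ship Alpha relative to the observer O = 0.8590c.
Compose with ship Beta (u' = -0.671 in ship Alpha frame): u_1 = (-0.671 + 0.859) / (1 + (-0.671)·0.859) = 0.1880/0.4236 = 0.4438.
Compose with ship Gamma (u' = 0.691 in ship Beta frame): u_2 = (0.691 + 0.444) / (1 + 0.691·0.444) = 1.1348/1.3067 = 0.8685.

+0.868c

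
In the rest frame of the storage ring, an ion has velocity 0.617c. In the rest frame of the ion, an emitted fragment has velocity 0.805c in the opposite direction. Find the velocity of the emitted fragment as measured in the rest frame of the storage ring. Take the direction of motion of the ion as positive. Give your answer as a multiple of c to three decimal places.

With v = 0.617 and u' = -0.805 (in units of c),
u = (u' + v)/(1 + u'v/c²):
u = (-0.805 + 0.617) / (1 + (-0.805)·0.617) = -0.1880/0.5033 = -0.3735

-0.374c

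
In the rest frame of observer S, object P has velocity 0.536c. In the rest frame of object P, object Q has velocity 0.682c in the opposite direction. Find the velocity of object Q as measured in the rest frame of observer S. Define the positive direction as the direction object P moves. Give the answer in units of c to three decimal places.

-0.230c

With v = 0.536 and u' = -0.682 (in units of c),
u = (u' + v)/(1 + u'v/c²):
u = (-0.682 + 0.536) / (1 + (-0.682)·0.536) = -0.1460/0.6344 = -0.2301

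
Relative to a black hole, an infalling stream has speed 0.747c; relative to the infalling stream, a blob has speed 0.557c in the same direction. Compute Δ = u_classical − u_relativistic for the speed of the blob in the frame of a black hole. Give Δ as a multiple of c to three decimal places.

Galilean: u_cl = 0.557 + 0.747 = 1.3040.
Relativistic: u_rel = (0.557 + 0.747) / (1 + 0.557·0.747) = 1.3040/1.4161 = 0.9209.
Δ = 1.3040 − 0.9209 = 0.3831.
(The classical prediction exceeds c; the relativistic result does not.)

Δ = 0.383c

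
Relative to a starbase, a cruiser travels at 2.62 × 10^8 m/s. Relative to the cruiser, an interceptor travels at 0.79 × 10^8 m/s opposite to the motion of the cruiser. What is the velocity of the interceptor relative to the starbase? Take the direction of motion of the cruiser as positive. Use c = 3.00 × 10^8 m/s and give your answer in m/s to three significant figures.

In units of c (dividing by 3.00 × 10^8 m/s): v = 0.873, u' = -0.263.
u = (u' + v)/(1 + u'v/c²):
u = (-0.263 + 0.873) / (1 + (-0.263)·0.873) = 0.6100/0.7700 = 0.7922
(Galilean addition would give +0.610c.)
Converting back: u = 0.7922 × 3.00 × 10^8 m/s.

+2.38 × 10^8 m/s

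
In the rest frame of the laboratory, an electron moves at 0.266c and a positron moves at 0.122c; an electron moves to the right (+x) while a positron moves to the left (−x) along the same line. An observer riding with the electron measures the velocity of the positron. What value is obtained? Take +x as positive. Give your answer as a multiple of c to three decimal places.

β_A = 0.266, β_B = -0.122.
Transform to A's frame with the inverse velocity-addition law: u' = (u − v)/(1 − uv/c²), taking u = β_B and v = β_A.
u' = (-0.122 − 0.266) / (1 − (0.266)(-0.122)) = -0.3880/1.0325 = -0.3758.

-0.376c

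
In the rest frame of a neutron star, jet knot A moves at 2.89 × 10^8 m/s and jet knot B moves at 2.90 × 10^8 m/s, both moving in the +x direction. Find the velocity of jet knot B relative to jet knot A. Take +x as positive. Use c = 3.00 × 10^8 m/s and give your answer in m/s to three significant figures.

+1.45 × 10^7 m/s

β_A = 0.963, β_B = 0.967 (dividing each by c = 3.00 × 10^8 m/s).
Transform to A's frame with the inverse velocity-addition law: u' = (u − v)/(1 − uv/c²), taking u = β_B and v = β_A.
u' = (0.967 − 0.963) / (1 − (0.963)(0.967)) = 0.0033/0.0688 = 0.0485.
u' = 0.0485 × 3.00 × 10^8 m/s.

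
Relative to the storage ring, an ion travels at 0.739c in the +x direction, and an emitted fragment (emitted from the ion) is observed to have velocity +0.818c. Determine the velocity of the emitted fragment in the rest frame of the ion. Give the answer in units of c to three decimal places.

+0.200c

Invert the composition law: u' = (u − v)/(1 − uv/c²).
u' = (0.818 − 0.739) / (1 − (0.818)(0.739)) = 0.0790/0.3955 = 0.1997.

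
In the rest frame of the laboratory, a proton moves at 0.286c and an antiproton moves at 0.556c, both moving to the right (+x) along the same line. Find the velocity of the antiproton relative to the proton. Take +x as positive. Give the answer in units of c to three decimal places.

β_A = 0.286, β_B = 0.556.
Transform to A's frame with the inverse velocity-addition law: u' = (u − v)/(1 − uv/c²), taking u = β_B and v = β_A.
u' = (0.556 − 0.286) / (1 − (0.286)(0.556)) = 0.2700/0.8410 = 0.3211.

+0.321c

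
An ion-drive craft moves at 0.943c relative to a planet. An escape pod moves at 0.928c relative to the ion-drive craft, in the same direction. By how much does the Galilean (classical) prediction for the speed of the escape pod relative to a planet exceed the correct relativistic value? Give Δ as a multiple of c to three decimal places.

Galilean: u_cl = 0.928 + 0.943 = 1.8710.
Relativistic: u_rel = (0.928 + 0.943) / (1 + 0.928·0.943) = 1.8710/1.8751 = 0.9978.
Δ = 1.8710 − 0.9978 = 0.8732.
(The classical prediction exceeds c; the relativistic result does not.)

Δ = 0.873c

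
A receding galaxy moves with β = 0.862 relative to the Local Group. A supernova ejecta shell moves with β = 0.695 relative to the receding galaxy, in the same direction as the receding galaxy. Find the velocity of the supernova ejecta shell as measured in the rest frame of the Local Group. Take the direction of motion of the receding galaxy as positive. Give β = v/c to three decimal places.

β = 0.974

With v = 0.862 and u' = 0.695 (in units of c),
u = (u' + v)/(1 + u'v/c²):
u = (0.695 + 0.862) / (1 + 0.695·0.862) = 1.5570/1.5991 = 0.9737
(Galilean addition would give +1.557c, exceeding c.)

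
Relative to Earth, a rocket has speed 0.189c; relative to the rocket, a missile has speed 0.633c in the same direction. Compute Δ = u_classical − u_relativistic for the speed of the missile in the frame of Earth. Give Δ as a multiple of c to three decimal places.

Δ = 0.088c

Galilean: u_cl = 0.633 + 0.189 = 0.8220.
Relativistic: u_rel = (0.633 + 0.189) / (1 + 0.633·0.189) = 0.8220/1.1196 = 0.7342.
Δ = 0.8220 − 0.7342 = 0.0878.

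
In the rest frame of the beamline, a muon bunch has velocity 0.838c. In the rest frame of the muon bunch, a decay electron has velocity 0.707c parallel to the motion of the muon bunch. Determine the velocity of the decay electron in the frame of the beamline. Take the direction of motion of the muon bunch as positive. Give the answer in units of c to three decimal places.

With v = 0.838 and u' = 0.707 (in units of c),
u = (u' + v)/(1 + u'v/c²):
u = (0.707 + 0.838) / (1 + 0.707·0.838) = 1.5450/1.5925 = 0.9702

0.970c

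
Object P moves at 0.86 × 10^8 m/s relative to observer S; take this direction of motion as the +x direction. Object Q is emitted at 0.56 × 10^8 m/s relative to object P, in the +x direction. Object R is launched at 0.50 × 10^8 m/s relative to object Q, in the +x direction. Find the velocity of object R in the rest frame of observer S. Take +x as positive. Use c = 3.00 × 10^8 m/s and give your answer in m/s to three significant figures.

1.72 × 10^8 m/s

Apply u = (u' + v)/(1 + u'v/c²) successively, working outward toward observer S.
(Dividing each given speed by c = 3.00 × 10^8 m/s to work in units of c.)
Start: velocity of object P relative to observer S = 0.2867c.
Compose with object Q (u' = 0.187 in object P frame): u_1 = (0.187 + 0.287) / (1 + 0.187·0.287) = 0.4733/1.0535 = 0.4493.
Compose with object R (u' = 0.167 in object Q frame): u_2 = (0.167 + 0.449) / (1 + 0.167·0.449) = 0.6160/1.0749 = 0.5730.
So u = 0.5730 × 3.00 × 10^8 m/s.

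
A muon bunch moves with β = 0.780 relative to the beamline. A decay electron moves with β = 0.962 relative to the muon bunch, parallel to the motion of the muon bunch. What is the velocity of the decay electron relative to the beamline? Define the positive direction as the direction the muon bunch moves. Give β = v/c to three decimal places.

With v = 0.780 and u' = 0.962 (in units of c),
u = (u' + v)/(1 + u'v/c²):
u = (0.962 + 0.780) / (1 + 0.962·0.780) = 1.7420/1.7504 = 0.9952

β = 0.995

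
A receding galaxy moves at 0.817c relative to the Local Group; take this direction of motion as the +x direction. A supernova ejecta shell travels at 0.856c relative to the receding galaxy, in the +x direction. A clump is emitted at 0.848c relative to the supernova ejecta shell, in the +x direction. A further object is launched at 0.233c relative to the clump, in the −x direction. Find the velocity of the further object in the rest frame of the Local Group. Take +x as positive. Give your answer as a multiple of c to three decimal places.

Apply u = (u' + v)/(1 + u'v/c²) successively, working outward toward the Local Group.
Start: velocity of the receding galaxy relative to the Local Group = 0.8170c.
Compose with the supernova ejecta shell (u' = 0.856 in the receding galaxy frame): u_1 = (0.856 + 0.817) / (1 + 0.856·0.817) = 1.6730/1.6994 = 0.9845.
Compose with the clump (u' = 0.848 in the supernova ejecta shell frame): u_2 = (0.848 + 0.984) / (1 + 0.848·0.984) = 1.8325/1.8348 = 0.9987.
Compose with the further object (u' = -0.233 in the clump frame): u_3 = (-0.233 + 0.999) / (1 + (-0.233)·0.999) = 0.7657/0.7673 = 0.9979.

+0.998c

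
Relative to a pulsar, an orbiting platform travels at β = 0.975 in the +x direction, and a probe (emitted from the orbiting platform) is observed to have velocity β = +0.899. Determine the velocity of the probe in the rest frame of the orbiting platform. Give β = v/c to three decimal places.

β = -0.616

Invert the composition law: u' = (u − v)/(1 − uv/c²).
u' = (0.899 − 0.975) / (1 − (0.899)(0.975)) = -0.0760/0.1235 = -0.6155.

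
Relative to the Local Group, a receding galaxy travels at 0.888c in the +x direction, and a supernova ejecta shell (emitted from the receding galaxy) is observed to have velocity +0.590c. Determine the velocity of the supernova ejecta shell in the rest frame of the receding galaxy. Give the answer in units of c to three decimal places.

Invert the composition law: u' = (u − v)/(1 − uv/c²).
u' = (0.590 − 0.888) / (1 − (0.590)(0.888)) = -0.2980/0.4761 = -0.6259.

-0.626c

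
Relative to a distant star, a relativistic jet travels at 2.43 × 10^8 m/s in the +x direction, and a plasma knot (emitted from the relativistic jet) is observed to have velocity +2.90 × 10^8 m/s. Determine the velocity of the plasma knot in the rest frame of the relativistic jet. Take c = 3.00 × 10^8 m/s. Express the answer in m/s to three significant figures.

v = 0.810c, u = 0.967c.
Invert the composition law: u' = (u − v)/(1 − uv/c²).
u' = (0.967 − 0.810) / (1 − (0.967)(0.810)) = 0.1567/0.2170 = 0.7220.
u' = 0.7220 × 3.00 × 10^8 m/s.

+2.17 × 10^8 m/s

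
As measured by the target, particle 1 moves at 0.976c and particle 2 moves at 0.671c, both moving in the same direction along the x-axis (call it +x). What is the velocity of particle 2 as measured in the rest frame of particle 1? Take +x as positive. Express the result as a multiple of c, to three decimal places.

β_A = 0.976, β_B = 0.671.
Transform to A's frame with the inverse velocity-addition law: u' = (u − v)/(1 − uv/c²), taking u = β_B and v = β_A.
u' = (0.671 − 0.976) / (1 − (0.976)(0.671)) = -0.3050/0.3451 = -0.8838.

-0.884c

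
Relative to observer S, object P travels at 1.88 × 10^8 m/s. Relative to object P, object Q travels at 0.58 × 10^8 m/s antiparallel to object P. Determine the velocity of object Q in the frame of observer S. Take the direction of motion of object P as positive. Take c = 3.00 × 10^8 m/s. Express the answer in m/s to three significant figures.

In units of c (dividing by 3.00 × 10^8 m/s): v = 0.627, u' = -0.193.
u = (u' + v)/(1 + u'v/c²):
u = (-0.193 + 0.627) / (1 + (-0.193)·0.627) = 0.4333/0.8788 = 0.4931
(Galilean addition would give +0.433c.)
Converting back: u = 0.4931 × 3.00 × 10^8 m/s.

+1.48 × 10^8 m/s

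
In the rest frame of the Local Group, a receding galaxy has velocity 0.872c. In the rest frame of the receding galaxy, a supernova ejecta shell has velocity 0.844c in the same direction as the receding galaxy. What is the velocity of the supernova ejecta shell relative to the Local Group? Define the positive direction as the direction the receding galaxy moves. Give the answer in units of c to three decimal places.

With v = 0.872 and u' = 0.844 (in units of c),
u = (u' + v)/(1 + u'v/c²):
u = (0.844 + 0.872) / (1 + 0.844·0.872) = 1.7160/1.7360 = 0.9885
(Galilean addition would give +1.716c, exceeding c.)

0.988c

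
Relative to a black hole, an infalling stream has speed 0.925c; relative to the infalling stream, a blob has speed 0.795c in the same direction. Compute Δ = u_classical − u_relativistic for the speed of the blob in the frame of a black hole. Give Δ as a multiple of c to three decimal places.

Galilean: u_cl = 0.795 + 0.925 = 1.7200.
Relativistic: u_rel = (0.795 + 0.925) / (1 + 0.795·0.925) = 1.7200/1.7354 = 0.9911.
Δ = 1.7200 − 0.9911 = 0.7289.
(The classical prediction exceeds c; the relativistic result does not.)

Δ = 0.729c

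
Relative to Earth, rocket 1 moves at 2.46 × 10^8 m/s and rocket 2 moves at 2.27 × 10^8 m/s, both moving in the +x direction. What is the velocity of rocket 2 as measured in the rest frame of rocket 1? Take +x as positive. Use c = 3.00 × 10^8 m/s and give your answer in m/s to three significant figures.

-5.01 × 10^7 m/s

β_A = 0.820, β_B = 0.757 (dividing each by c = 3.00 × 10^8 m/s).
Transform to A's frame with the inverse velocity-addition law: u' = (u − v)/(1 − uv/c²), taking u = β_B and v = β_A.
u' = (0.757 − 0.820) / (1 − (0.820)(0.757)) = -0.0633/0.3795 = -0.1669.
u' = -0.1669 × 3.00 × 10^8 m/s.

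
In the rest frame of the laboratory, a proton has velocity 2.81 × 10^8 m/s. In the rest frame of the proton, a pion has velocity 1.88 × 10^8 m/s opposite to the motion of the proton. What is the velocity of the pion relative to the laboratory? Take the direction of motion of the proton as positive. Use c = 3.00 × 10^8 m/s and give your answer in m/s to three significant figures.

In units of c (dividing by 3.00 × 10^8 m/s): v = 0.937, u' = -0.627.
u = (u' + v)/(1 + u'v/c²):
u = (-0.627 + 0.937) / (1 + (-0.627)·0.937) = 0.3100/0.4130 = 0.7506
(Galilean addition would give +0.310c.)
Converting back: u = 0.7506 × 3.00 × 10^8 m/s.

+2.25 × 10^8 m/s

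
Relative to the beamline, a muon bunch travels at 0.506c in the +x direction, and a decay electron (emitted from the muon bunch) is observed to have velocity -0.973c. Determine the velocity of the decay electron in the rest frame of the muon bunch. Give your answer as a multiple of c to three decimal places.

-0.991c

Invert the composition law: u' = (u − v)/(1 − uv/c²).
u' = (-0.973 − 0.506) / (1 − (-0.973)(0.506)) = -1.4790/1.4923 = -0.9911.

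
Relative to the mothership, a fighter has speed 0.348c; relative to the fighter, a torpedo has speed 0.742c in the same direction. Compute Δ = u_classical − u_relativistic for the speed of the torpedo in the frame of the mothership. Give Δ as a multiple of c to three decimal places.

Δ = 0.224c

Galilean: u_cl = 0.742 + 0.348 = 1.0900.
Relativistic: u_rel = (0.742 + 0.348) / (1 + 0.742·0.348) = 1.0900/1.2582 = 0.8663.
Δ = 1.0900 − 0.8663 = 0.2237.
(The classical prediction exceeds c; the relativistic result does not.)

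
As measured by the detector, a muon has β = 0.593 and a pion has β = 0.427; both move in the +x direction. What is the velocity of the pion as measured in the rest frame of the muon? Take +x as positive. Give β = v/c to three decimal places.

β_A = 0.593, β_B = 0.427.
Transform to A's frame with the inverse velocity-addition law: u' = (u − v)/(1 − uv/c²), taking u = β_B and v = β_A.
u' = (0.427 − 0.593) / (1 − (0.593)(0.427)) = -0.1660/0.7468 = -0.2223.

β = -0.222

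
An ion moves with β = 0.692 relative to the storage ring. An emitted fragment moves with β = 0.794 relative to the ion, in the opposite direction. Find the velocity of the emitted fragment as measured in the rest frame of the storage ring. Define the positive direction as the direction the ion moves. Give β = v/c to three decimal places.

With v = 0.692 and u' = -0.794 (in units of c),
u = (u' + v)/(1 + u'v/c²):
u = (-0.794 + 0.692) / (1 + (-0.794)·0.692) = -0.1020/0.4506 = -0.2264

β = -0.226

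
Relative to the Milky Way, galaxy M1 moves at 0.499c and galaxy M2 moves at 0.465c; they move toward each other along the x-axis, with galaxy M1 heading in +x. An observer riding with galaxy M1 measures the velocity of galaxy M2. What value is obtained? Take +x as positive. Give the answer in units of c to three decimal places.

β_A = 0.499, β_B = -0.465.
Transform to A's frame with the inverse velocity-addition law: u' = (u − v)/(1 − uv/c²), taking u = β_B and v = β_A.
u' = (-0.465 − 0.499) / (1 − (0.499)(-0.465)) = -0.9640/1.2320 = -0.7824.

-0.782c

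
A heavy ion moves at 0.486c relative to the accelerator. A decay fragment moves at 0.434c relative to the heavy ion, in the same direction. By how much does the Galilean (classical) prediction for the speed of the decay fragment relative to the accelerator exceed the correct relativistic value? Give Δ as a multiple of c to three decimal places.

Δ = 0.160c

Galilean: u_cl = 0.434 + 0.486 = 0.9200.
Relativistic: u_rel = (0.434 + 0.486) / (1 + 0.434·0.486) = 0.9200/1.2109 = 0.7598.
Δ = 0.9200 − 0.7598 = 0.1602.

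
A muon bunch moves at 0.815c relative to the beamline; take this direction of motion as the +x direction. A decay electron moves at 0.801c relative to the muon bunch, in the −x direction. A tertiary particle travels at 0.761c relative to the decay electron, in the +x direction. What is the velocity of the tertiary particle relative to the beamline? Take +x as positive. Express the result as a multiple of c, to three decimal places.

+0.777c

Apply u = (u' + v)/(1 + u'v/c²) successively, working outward toward the beamline.
Start: velocity of the muon bunch relative to the beamline = 0.8150c.
Compose with the decay electron (u' = -0.801 in the muon bunch frame): u_1 = (-0.801 + 0.815) / (1 + (-0.801)·0.815) = 0.0140/0.3472 = 0.0403.
Compose with the tertiary particle (u' = 0.761 in the decay electron frame): u_2 = (0.761 + 0.040) / (1 + 0.761·0.040) = 0.8013/1.0307 = 0.7775.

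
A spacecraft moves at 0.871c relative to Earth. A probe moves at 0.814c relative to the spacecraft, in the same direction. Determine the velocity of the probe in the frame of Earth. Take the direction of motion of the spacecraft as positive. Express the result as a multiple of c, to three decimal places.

With v = 0.871 and u' = 0.814 (in units of c),
u = (u' + v)/(1 + u'v/c²):
u = (0.814 + 0.871) / (1 + 0.814·0.871) = 1.6850/1.7090 = 0.9860
(Galilean addition would give +1.685c, exceeding c.)

0.986c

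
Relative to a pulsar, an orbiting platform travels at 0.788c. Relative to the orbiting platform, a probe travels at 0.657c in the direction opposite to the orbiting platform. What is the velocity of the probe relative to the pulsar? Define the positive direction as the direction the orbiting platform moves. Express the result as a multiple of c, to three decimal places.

+0.272c

With v = 0.788 and u' = -0.657 (in units of c),
u = (u' + v)/(1 + u'v/c²):
u = (-0.657 + 0.788) / (1 + (-0.657)·0.788) = 0.1310/0.4823 = 0.2716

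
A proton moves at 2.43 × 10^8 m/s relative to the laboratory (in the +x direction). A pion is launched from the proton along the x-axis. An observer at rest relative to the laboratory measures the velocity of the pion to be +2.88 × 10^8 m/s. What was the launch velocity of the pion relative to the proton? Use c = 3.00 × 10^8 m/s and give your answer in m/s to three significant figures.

v = 0.810c, u = 0.960c.
Invert the composition law: u' = (u − v)/(1 − uv/c²).
u' = (0.960 − 0.810) / (1 − (0.960)(0.810)) = 0.1500/0.2224 = 0.6745.
u' = 0.6745 × 3.00 × 10^8 m/s.

+2.02 × 10^8 m/s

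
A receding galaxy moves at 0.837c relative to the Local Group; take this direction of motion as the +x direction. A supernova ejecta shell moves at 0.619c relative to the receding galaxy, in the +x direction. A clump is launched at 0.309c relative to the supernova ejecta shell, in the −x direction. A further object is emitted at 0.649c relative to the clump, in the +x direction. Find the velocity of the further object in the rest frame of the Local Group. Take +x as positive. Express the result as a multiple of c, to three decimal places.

+0.983c

Apply u = (u' + v)/(1 + u'v/c²) successively, working outward toward the Local Group.
Start: velocity of the receding galaxy relative to the Local Group = 0.8370c.
Compose with the supernova ejecta shell (u' = 0.619 in the receding galaxy frame): u_1 = (0.619 + 0.837) / (1 + 0.619·0.837) = 1.4560/1.5181 = 0.9591.
Compose with the clump (u' = -0.309 in the supernova ejecta shell frame): u_2 = (-0.309 + 0.959) / (1 + (-0.309)·0.959) = 0.6501/0.7036 = 0.9239.
Compose with the further object (u' = 0.649 in the clump frame): u_3 = (0.649 + 0.924) / (1 + 0.649·0.924) = 1.5729/1.5996 = 0.9833.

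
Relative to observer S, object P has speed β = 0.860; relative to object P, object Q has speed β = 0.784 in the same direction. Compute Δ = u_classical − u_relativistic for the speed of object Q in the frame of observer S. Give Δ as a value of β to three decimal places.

Δ = 0.662

Galilean: u_cl = 0.784 + 0.860 = 1.6440.
Relativistic: u_rel = (0.784 + 0.860) / (1 + 0.784·0.860) = 1.6440/1.6742 = 0.9819.
Δ = 1.6440 − 0.9819 = 0.6621.
(The classical prediction exceeds c; the relativistic result does not.)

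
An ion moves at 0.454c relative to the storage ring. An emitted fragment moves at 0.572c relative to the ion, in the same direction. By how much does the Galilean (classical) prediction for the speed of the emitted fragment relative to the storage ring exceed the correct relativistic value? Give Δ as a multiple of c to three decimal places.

Galilean: u_cl = 0.572 + 0.454 = 1.0260.
Relativistic: u_rel = (0.572 + 0.454) / (1 + 0.572·0.454) = 1.0260/1.2597 = 0.8145.
Δ = 1.0260 − 0.8145 = 0.2115.
(The classical prediction exceeds c; the relativistic result does not.)

Δ = 0.212c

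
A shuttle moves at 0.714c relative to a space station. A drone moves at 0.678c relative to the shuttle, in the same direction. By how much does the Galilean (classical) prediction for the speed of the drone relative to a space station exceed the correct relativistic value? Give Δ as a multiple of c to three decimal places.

Galilean: u_cl = 0.678 + 0.714 = 1.3920.
Relativistic: u_rel = (0.678 + 0.714) / (1 + 0.678·0.714) = 1.3920/1.4841 = 0.9379.
Δ = 1.3920 − 0.9379 = 0.4541.
(The classical prediction exceeds c; the relativistic result does not.)

Δ = 0.454c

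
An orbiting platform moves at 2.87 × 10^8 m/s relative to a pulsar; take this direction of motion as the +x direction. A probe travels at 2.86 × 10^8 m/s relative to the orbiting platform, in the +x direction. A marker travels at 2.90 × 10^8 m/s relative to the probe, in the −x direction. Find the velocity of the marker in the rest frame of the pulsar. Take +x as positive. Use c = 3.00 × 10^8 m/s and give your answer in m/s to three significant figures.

+2.82 × 10^8 m/s

Apply u = (u' + v)/(1 + u'v/c²) successively, working outward toward the pulsar.
(Dividing each given speed by c = 3.00 × 10^8 m/s to work in units of c.)
Start: velocity of the orbiting platform relative to the pulsar = 0.9567c.
Compose with the probe (u' = 0.953 in the orbiting platform frame): u_1 = (0.953 + 0.957) / (1 + 0.953·0.957) = 1.9100/1.9120 = 0.9989.
Compose with the marker (u' = -0.967 in the probe frame): u_2 = (-0.967 + 0.999) / (1 + (-0.967)·0.999) = 0.0323/0.0344 = 0.9395.
So u = 0.9395 × 3.00 × 10^8 m/s.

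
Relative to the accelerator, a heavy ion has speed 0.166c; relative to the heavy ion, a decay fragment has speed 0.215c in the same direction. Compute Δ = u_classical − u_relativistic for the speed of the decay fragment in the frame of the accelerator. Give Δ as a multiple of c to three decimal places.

Δ = 0.013c

Galilean: u_cl = 0.215 + 0.166 = 0.3810.
Relativistic: u_rel = (0.215 + 0.166) / (1 + 0.215·0.166) = 0.3810/1.0357 = 0.3679.
Δ = 0.3810 − 0.3679 = 0.0131.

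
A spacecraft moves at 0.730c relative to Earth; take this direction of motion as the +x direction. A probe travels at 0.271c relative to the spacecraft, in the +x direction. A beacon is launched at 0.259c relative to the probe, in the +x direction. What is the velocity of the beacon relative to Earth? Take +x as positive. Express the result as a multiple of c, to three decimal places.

0.900c

Apply u = (u' + v)/(1 + u'v/c²) successively, working outward toward Earth.
Start: velocity of the spacecraft relative to Earth = 0.7300c.
Compose with the probe (u' = 0.271 in the spacecraft frame): u_1 = (0.271 + 0.730) / (1 + 0.271·0.730) = 1.0010/1.1978 = 0.8357.
Compose with the beacon (u' = 0.259 in the probe frame): u_2 = (0.259 + 0.836) / (1 + 0.259·0.836) = 1.0947/1.2164 = 0.8999.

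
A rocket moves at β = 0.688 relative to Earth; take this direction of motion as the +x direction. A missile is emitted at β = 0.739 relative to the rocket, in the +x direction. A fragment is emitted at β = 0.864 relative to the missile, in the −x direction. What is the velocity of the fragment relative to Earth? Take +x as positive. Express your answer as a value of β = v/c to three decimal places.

β = +0.449

Apply u = (u' + v)/(1 + u'v/c²) successively, working outward toward Earth.
Start: velocity of the rocket relative to Earth = 0.6880c.
Compose with the missile (u' = 0.739 in the rocket frame): u_1 = (0.739 + 0.688) / (1 + 0.739·0.688) = 1.4270/1.5084 = 0.9460.
Compose with the fragment (u' = -0.864 in the missile frame): u_2 = (-0.864 + 0.946) / (1 + (-0.864)·0.946) = 0.0820/0.1826 = 0.4490.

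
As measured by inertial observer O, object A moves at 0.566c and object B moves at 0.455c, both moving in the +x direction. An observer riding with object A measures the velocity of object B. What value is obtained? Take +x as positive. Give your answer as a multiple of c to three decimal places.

β_A = 0.566, β_B = 0.455.
Transform to A's frame with the inverse velocity-addition law: u' = (u − v)/(1 − uv/c²), taking u = β_B and v = β_A.
u' = (0.455 − 0.566) / (1 − (0.566)(0.455)) = -0.1110/0.7425 = -0.1495.

-0.150c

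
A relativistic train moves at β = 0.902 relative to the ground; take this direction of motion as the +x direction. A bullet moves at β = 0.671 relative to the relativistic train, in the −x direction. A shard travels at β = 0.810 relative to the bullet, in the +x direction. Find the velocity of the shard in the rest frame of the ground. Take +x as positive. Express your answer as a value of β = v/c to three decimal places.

β = +0.947

Apply u = (u' + v)/(1 + u'v/c²) successively, working outward toward the ground.
Start: velocity of the relativistic train relative to the ground = 0.9020c.
Compose with the bullet (u' = -0.671 in the relativistic train frame): u_1 = (-0.671 + 0.902) / (1 + (-0.671)·0.902) = 0.2310/0.3948 = 0.5852.
Compose with the shard (u' = 0.810 in the bullet frame): u_2 = (0.810 + 0.585) / (1 + 0.810·0.585) = 1.3952/1.4740 = 0.9465.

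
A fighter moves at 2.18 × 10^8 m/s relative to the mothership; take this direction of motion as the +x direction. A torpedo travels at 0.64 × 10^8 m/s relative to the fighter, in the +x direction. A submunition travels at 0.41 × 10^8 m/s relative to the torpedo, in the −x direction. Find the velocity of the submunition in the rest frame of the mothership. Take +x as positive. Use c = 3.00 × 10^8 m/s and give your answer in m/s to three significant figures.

+2.29 × 10^8 m/s

Apply u = (u' + v)/(1 + u'v/c²) successively, working outward toward the mothership.
(Dividing each given speed by c = 3.00 × 10^8 m/s to work in units of c.)
Start: velocity of the fighter relative to the mothership = 0.7267c.
Compose with the torpedo (u' = 0.213 in the fighter frame): u_1 = (0.213 + 0.727) / (1 + 0.213·0.727) = 0.9400/1.1550 = 0.8138.
Compose with the submunition (u' = -0.137 in the torpedo frame): u_2 = (-0.137 + 0.814) / (1 + (-0.137)·0.814) = 0.6772/0.8888 = 0.7619.
So u = 0.7619 × 3.00 × 10^8 m/s.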